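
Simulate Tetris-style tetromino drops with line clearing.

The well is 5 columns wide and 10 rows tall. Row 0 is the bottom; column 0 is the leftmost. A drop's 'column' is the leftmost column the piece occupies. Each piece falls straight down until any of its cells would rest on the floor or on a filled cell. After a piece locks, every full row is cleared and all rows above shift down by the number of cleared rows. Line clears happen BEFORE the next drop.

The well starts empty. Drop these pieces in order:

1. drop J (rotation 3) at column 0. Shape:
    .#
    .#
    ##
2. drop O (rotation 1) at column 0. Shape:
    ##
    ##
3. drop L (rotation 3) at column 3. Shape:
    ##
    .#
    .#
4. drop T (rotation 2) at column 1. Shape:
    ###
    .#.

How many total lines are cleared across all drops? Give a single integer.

Drop 1: J rot3 at col 0 lands with bottom-row=0; cleared 0 line(s) (total 0); column heights now [1 3 0 0 0], max=3
Drop 2: O rot1 at col 0 lands with bottom-row=3; cleared 0 line(s) (total 0); column heights now [5 5 0 0 0], max=5
Drop 3: L rot3 at col 3 lands with bottom-row=0; cleared 0 line(s) (total 0); column heights now [5 5 0 3 3], max=5
Drop 4: T rot2 at col 1 lands with bottom-row=4; cleared 0 line(s) (total 0); column heights now [5 6 6 6 3], max=6

Answer: 0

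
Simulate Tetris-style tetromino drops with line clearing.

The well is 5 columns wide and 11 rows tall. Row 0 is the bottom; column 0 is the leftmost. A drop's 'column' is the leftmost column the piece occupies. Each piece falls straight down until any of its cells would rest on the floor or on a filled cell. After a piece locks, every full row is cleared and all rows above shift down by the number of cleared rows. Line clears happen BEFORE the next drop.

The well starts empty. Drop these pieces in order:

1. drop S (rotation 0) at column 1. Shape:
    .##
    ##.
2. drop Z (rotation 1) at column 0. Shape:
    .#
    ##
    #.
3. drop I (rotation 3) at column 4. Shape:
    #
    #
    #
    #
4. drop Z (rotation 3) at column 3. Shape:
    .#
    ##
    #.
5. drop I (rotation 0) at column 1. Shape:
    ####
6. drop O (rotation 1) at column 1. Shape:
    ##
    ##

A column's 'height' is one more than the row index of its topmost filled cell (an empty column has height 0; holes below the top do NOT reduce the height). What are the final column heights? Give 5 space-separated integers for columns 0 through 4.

Answer: 1 8 8 6 6

Derivation:
Drop 1: S rot0 at col 1 lands with bottom-row=0; cleared 0 line(s) (total 0); column heights now [0 1 2 2 0], max=2
Drop 2: Z rot1 at col 0 lands with bottom-row=0; cleared 0 line(s) (total 0); column heights now [2 3 2 2 0], max=3
Drop 3: I rot3 at col 4 lands with bottom-row=0; cleared 1 line(s) (total 1); column heights now [1 2 1 0 3], max=3
Drop 4: Z rot3 at col 3 lands with bottom-row=2; cleared 0 line(s) (total 1); column heights now [1 2 1 4 5], max=5
Drop 5: I rot0 at col 1 lands with bottom-row=5; cleared 0 line(s) (total 1); column heights now [1 6 6 6 6], max=6
Drop 6: O rot1 at col 1 lands with bottom-row=6; cleared 0 line(s) (total 1); column heights now [1 8 8 6 6], max=8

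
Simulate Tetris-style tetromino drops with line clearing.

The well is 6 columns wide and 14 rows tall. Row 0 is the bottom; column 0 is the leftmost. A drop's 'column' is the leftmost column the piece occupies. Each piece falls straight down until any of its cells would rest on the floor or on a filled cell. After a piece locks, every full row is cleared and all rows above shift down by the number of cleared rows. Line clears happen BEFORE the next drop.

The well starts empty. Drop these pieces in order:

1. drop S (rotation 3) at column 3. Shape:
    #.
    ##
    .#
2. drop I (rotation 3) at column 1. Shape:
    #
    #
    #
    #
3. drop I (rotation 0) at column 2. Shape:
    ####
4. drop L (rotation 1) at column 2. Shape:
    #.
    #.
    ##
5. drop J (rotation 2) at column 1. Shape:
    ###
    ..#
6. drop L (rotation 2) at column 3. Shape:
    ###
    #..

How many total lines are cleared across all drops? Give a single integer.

Drop 1: S rot3 at col 3 lands with bottom-row=0; cleared 0 line(s) (total 0); column heights now [0 0 0 3 2 0], max=3
Drop 2: I rot3 at col 1 lands with bottom-row=0; cleared 0 line(s) (total 0); column heights now [0 4 0 3 2 0], max=4
Drop 3: I rot0 at col 2 lands with bottom-row=3; cleared 0 line(s) (total 0); column heights now [0 4 4 4 4 4], max=4
Drop 4: L rot1 at col 2 lands with bottom-row=4; cleared 0 line(s) (total 0); column heights now [0 4 7 5 4 4], max=7
Drop 5: J rot2 at col 1 lands with bottom-row=6; cleared 0 line(s) (total 0); column heights now [0 8 8 8 4 4], max=8
Drop 6: L rot2 at col 3 lands with bottom-row=8; cleared 0 line(s) (total 0); column heights now [0 8 8 10 10 10], max=10

Answer: 0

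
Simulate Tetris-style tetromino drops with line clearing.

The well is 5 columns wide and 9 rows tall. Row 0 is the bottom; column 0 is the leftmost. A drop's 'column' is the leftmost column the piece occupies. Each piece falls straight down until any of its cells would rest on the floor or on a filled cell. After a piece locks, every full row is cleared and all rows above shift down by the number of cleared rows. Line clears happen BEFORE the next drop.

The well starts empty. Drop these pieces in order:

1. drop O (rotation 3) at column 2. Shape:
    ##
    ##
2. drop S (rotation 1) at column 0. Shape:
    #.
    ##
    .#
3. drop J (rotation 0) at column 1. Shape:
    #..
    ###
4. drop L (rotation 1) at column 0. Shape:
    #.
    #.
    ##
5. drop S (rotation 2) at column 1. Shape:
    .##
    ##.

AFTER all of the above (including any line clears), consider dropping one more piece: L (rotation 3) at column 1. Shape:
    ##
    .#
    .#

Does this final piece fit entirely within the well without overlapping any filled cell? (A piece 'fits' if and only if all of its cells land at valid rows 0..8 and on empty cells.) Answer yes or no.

Answer: no

Derivation:
Drop 1: O rot3 at col 2 lands with bottom-row=0; cleared 0 line(s) (total 0); column heights now [0 0 2 2 0], max=2
Drop 2: S rot1 at col 0 lands with bottom-row=0; cleared 0 line(s) (total 0); column heights now [3 2 2 2 0], max=3
Drop 3: J rot0 at col 1 lands with bottom-row=2; cleared 0 line(s) (total 0); column heights now [3 4 3 3 0], max=4
Drop 4: L rot1 at col 0 lands with bottom-row=4; cleared 0 line(s) (total 0); column heights now [7 5 3 3 0], max=7
Drop 5: S rot2 at col 1 lands with bottom-row=5; cleared 0 line(s) (total 0); column heights now [7 6 7 7 0], max=7
Test piece L rot3 at col 1 (width 2): heights before test = [7 6 7 7 0]; fits = False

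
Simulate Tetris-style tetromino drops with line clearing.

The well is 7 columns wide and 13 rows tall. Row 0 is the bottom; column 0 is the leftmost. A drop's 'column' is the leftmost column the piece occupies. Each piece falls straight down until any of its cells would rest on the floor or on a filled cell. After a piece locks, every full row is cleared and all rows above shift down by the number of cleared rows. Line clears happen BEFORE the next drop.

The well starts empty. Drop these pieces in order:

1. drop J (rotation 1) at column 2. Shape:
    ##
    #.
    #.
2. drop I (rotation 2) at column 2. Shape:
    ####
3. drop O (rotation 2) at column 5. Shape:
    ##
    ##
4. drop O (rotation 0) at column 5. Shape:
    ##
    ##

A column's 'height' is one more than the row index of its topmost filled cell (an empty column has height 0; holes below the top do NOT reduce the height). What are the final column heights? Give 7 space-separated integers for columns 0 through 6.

Answer: 0 0 4 4 4 8 8

Derivation:
Drop 1: J rot1 at col 2 lands with bottom-row=0; cleared 0 line(s) (total 0); column heights now [0 0 3 3 0 0 0], max=3
Drop 2: I rot2 at col 2 lands with bottom-row=3; cleared 0 line(s) (total 0); column heights now [0 0 4 4 4 4 0], max=4
Drop 3: O rot2 at col 5 lands with bottom-row=4; cleared 0 line(s) (total 0); column heights now [0 0 4 4 4 6 6], max=6
Drop 4: O rot0 at col 5 lands with bottom-row=6; cleared 0 line(s) (total 0); column heights now [0 0 4 4 4 8 8], max=8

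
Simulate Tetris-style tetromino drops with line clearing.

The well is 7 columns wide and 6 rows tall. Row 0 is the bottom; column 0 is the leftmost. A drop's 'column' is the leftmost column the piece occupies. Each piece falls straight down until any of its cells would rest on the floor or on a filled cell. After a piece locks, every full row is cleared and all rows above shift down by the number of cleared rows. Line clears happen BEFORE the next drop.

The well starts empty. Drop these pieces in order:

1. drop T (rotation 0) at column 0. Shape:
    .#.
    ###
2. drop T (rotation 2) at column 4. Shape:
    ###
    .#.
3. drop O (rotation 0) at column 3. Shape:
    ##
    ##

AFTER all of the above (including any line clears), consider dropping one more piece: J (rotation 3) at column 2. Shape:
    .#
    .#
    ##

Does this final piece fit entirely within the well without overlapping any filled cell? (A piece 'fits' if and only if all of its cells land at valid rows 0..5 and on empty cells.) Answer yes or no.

Drop 1: T rot0 at col 0 lands with bottom-row=0; cleared 0 line(s) (total 0); column heights now [1 2 1 0 0 0 0], max=2
Drop 2: T rot2 at col 4 lands with bottom-row=0; cleared 0 line(s) (total 0); column heights now [1 2 1 0 2 2 2], max=2
Drop 3: O rot0 at col 3 lands with bottom-row=2; cleared 0 line(s) (total 0); column heights now [1 2 1 4 4 2 2], max=4
Test piece J rot3 at col 2 (width 2): heights before test = [1 2 1 4 4 2 2]; fits = False

Answer: no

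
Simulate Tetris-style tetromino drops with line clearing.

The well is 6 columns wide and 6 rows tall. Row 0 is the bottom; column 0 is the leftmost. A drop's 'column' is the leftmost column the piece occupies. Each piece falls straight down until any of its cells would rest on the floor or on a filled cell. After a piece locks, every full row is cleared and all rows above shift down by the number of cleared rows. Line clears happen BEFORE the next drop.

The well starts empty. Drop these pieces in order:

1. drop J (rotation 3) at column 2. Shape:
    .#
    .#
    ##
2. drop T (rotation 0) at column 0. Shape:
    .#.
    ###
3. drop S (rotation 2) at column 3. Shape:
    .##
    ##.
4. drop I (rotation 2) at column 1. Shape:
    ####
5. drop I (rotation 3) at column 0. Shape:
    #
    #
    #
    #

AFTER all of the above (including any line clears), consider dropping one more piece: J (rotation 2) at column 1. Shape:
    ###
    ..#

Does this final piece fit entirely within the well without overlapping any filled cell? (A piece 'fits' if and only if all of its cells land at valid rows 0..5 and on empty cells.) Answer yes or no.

Answer: no

Derivation:
Drop 1: J rot3 at col 2 lands with bottom-row=0; cleared 0 line(s) (total 0); column heights now [0 0 1 3 0 0], max=3
Drop 2: T rot0 at col 0 lands with bottom-row=1; cleared 0 line(s) (total 0); column heights now [2 3 2 3 0 0], max=3
Drop 3: S rot2 at col 3 lands with bottom-row=3; cleared 0 line(s) (total 0); column heights now [2 3 2 4 5 5], max=5
Drop 4: I rot2 at col 1 lands with bottom-row=5; cleared 0 line(s) (total 0); column heights now [2 6 6 6 6 5], max=6
Drop 5: I rot3 at col 0 lands with bottom-row=2; cleared 0 line(s) (total 0); column heights now [6 6 6 6 6 5], max=6
Test piece J rot2 at col 1 (width 3): heights before test = [6 6 6 6 6 5]; fits = False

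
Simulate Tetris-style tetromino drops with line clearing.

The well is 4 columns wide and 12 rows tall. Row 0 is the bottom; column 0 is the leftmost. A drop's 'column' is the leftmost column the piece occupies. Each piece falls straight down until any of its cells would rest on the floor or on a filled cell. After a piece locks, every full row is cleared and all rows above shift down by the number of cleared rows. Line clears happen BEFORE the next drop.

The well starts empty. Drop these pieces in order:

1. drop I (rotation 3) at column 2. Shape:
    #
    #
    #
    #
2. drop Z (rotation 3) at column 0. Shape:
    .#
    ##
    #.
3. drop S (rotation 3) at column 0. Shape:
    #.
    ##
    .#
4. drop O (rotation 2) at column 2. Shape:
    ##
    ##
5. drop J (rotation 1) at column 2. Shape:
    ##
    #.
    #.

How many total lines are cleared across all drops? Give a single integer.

Answer: 1

Derivation:
Drop 1: I rot3 at col 2 lands with bottom-row=0; cleared 0 line(s) (total 0); column heights now [0 0 4 0], max=4
Drop 2: Z rot3 at col 0 lands with bottom-row=0; cleared 0 line(s) (total 0); column heights now [2 3 4 0], max=4
Drop 3: S rot3 at col 0 lands with bottom-row=3; cleared 0 line(s) (total 0); column heights now [6 5 4 0], max=6
Drop 4: O rot2 at col 2 lands with bottom-row=4; cleared 1 line(s) (total 1); column heights now [5 4 5 5], max=5
Drop 5: J rot1 at col 2 lands with bottom-row=5; cleared 0 line(s) (total 1); column heights now [5 4 8 8], max=8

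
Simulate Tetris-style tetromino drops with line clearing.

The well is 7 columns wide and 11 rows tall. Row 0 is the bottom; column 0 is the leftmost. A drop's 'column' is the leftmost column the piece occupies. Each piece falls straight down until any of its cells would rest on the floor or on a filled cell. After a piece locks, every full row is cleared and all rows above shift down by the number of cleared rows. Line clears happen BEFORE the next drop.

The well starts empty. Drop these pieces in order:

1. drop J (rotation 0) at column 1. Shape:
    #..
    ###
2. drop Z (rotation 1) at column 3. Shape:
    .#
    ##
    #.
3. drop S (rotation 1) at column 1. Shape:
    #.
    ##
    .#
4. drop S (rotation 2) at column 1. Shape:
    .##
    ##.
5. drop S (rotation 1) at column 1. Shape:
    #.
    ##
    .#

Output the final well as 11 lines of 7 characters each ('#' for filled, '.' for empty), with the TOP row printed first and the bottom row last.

Answer: .......
.......
.#.....
.##....
..#....
..##...
.##....
.#..#..
.####..
.###...
.###...

Derivation:
Drop 1: J rot0 at col 1 lands with bottom-row=0; cleared 0 line(s) (total 0); column heights now [0 2 1 1 0 0 0], max=2
Drop 2: Z rot1 at col 3 lands with bottom-row=1; cleared 0 line(s) (total 0); column heights now [0 2 1 3 4 0 0], max=4
Drop 3: S rot1 at col 1 lands with bottom-row=1; cleared 0 line(s) (total 0); column heights now [0 4 3 3 4 0 0], max=4
Drop 4: S rot2 at col 1 lands with bottom-row=4; cleared 0 line(s) (total 0); column heights now [0 5 6 6 4 0 0], max=6
Drop 5: S rot1 at col 1 lands with bottom-row=6; cleared 0 line(s) (total 0); column heights now [0 9 8 6 4 0 0], max=9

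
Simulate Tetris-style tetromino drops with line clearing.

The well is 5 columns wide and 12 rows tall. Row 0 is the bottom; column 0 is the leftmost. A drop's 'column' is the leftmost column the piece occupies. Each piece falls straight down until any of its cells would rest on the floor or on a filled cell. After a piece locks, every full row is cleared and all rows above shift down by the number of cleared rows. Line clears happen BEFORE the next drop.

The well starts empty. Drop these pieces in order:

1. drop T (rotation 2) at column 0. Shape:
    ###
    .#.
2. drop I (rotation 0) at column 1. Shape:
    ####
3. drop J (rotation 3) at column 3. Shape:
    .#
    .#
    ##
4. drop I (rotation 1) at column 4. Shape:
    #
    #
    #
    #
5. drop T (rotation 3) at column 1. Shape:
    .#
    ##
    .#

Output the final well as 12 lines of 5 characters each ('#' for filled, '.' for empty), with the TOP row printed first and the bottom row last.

Drop 1: T rot2 at col 0 lands with bottom-row=0; cleared 0 line(s) (total 0); column heights now [2 2 2 0 0], max=2
Drop 2: I rot0 at col 1 lands with bottom-row=2; cleared 0 line(s) (total 0); column heights now [2 3 3 3 3], max=3
Drop 3: J rot3 at col 3 lands with bottom-row=3; cleared 0 line(s) (total 0); column heights now [2 3 3 4 6], max=6
Drop 4: I rot1 at col 4 lands with bottom-row=6; cleared 0 line(s) (total 0); column heights now [2 3 3 4 10], max=10
Drop 5: T rot3 at col 1 lands with bottom-row=3; cleared 0 line(s) (total 0); column heights now [2 5 6 4 10], max=10

Answer: .....
.....
....#
....#
....#
....#
..#.#
.##.#
..###
.####
###..
.#...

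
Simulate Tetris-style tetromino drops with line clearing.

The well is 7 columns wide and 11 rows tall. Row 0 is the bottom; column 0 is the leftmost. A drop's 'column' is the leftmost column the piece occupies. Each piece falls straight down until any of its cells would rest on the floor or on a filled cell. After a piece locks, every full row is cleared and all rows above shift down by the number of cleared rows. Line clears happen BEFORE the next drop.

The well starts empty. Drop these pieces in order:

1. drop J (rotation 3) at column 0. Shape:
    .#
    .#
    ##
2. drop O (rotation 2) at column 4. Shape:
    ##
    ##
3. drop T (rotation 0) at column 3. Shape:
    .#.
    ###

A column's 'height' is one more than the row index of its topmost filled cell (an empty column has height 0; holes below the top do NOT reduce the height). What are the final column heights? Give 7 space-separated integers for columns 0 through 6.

Drop 1: J rot3 at col 0 lands with bottom-row=0; cleared 0 line(s) (total 0); column heights now [1 3 0 0 0 0 0], max=3
Drop 2: O rot2 at col 4 lands with bottom-row=0; cleared 0 line(s) (total 0); column heights now [1 3 0 0 2 2 0], max=3
Drop 3: T rot0 at col 3 lands with bottom-row=2; cleared 0 line(s) (total 0); column heights now [1 3 0 3 4 3 0], max=4

Answer: 1 3 0 3 4 3 0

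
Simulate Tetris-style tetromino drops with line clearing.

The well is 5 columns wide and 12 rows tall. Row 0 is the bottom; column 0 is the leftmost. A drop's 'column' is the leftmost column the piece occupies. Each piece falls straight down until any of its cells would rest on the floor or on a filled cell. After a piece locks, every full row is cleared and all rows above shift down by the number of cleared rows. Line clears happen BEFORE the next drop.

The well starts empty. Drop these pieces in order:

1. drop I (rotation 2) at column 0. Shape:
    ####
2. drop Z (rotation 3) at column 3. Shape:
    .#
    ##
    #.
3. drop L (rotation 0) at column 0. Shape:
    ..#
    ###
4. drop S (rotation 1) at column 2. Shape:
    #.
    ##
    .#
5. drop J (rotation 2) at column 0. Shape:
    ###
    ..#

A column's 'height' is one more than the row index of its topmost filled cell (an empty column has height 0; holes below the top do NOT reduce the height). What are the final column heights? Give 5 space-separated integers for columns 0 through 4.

Answer: 8 8 8 5 4

Derivation:
Drop 1: I rot2 at col 0 lands with bottom-row=0; cleared 0 line(s) (total 0); column heights now [1 1 1 1 0], max=1
Drop 2: Z rot3 at col 3 lands with bottom-row=1; cleared 0 line(s) (total 0); column heights now [1 1 1 3 4], max=4
Drop 3: L rot0 at col 0 lands with bottom-row=1; cleared 0 line(s) (total 0); column heights now [2 2 3 3 4], max=4
Drop 4: S rot1 at col 2 lands with bottom-row=3; cleared 0 line(s) (total 0); column heights now [2 2 6 5 4], max=6
Drop 5: J rot2 at col 0 lands with bottom-row=6; cleared 0 line(s) (total 0); column heights now [8 8 8 5 4], max=8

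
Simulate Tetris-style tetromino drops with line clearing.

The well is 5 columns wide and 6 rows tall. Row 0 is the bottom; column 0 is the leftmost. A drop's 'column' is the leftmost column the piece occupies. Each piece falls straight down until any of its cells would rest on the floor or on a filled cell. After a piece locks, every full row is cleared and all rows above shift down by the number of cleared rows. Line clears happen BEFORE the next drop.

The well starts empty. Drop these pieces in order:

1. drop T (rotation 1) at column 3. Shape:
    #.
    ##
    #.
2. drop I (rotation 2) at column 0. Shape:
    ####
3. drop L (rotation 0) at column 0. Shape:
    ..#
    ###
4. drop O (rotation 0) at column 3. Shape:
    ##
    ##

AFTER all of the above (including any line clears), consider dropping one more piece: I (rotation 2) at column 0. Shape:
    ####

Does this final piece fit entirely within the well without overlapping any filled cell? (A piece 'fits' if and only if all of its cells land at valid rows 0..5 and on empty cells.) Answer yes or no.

Drop 1: T rot1 at col 3 lands with bottom-row=0; cleared 0 line(s) (total 0); column heights now [0 0 0 3 2], max=3
Drop 2: I rot2 at col 0 lands with bottom-row=3; cleared 0 line(s) (total 0); column heights now [4 4 4 4 2], max=4
Drop 3: L rot0 at col 0 lands with bottom-row=4; cleared 0 line(s) (total 0); column heights now [5 5 6 4 2], max=6
Drop 4: O rot0 at col 3 lands with bottom-row=4; cleared 1 line(s) (total 1); column heights now [4 4 5 5 5], max=5
Test piece I rot2 at col 0 (width 4): heights before test = [4 4 5 5 5]; fits = True

Answer: yes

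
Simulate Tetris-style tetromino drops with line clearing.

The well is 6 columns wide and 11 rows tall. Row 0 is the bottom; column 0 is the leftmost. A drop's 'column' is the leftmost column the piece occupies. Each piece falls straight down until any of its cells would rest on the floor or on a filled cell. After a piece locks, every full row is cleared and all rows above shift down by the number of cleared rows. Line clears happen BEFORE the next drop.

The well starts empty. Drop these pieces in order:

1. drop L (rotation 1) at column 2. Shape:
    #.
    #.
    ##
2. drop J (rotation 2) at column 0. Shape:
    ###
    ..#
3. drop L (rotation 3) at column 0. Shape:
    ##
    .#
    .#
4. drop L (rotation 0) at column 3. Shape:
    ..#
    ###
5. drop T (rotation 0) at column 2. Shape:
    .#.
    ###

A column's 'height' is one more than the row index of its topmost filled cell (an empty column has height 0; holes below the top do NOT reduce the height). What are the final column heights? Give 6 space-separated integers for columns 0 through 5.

Drop 1: L rot1 at col 2 lands with bottom-row=0; cleared 0 line(s) (total 0); column heights now [0 0 3 1 0 0], max=3
Drop 2: J rot2 at col 0 lands with bottom-row=3; cleared 0 line(s) (total 0); column heights now [5 5 5 1 0 0], max=5
Drop 3: L rot3 at col 0 lands with bottom-row=5; cleared 0 line(s) (total 0); column heights now [8 8 5 1 0 0], max=8
Drop 4: L rot0 at col 3 lands with bottom-row=1; cleared 0 line(s) (total 0); column heights now [8 8 5 2 2 3], max=8
Drop 5: T rot0 at col 2 lands with bottom-row=5; cleared 0 line(s) (total 0); column heights now [8 8 6 7 6 3], max=8

Answer: 8 8 6 7 6 3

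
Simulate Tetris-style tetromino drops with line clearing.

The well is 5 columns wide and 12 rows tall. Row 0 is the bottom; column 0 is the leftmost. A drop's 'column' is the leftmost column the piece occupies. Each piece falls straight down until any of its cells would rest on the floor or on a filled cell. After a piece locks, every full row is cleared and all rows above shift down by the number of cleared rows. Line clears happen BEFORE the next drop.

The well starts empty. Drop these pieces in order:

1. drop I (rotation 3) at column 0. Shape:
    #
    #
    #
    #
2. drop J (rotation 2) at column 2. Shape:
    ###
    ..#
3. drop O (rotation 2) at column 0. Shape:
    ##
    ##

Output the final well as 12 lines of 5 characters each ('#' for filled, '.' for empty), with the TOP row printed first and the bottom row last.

Answer: .....
.....
.....
.....
.....
.....
##...
##...
#....
#....
#.###
#...#

Derivation:
Drop 1: I rot3 at col 0 lands with bottom-row=0; cleared 0 line(s) (total 0); column heights now [4 0 0 0 0], max=4
Drop 2: J rot2 at col 2 lands with bottom-row=0; cleared 0 line(s) (total 0); column heights now [4 0 2 2 2], max=4
Drop 3: O rot2 at col 0 lands with bottom-row=4; cleared 0 line(s) (total 0); column heights now [6 6 2 2 2], max=6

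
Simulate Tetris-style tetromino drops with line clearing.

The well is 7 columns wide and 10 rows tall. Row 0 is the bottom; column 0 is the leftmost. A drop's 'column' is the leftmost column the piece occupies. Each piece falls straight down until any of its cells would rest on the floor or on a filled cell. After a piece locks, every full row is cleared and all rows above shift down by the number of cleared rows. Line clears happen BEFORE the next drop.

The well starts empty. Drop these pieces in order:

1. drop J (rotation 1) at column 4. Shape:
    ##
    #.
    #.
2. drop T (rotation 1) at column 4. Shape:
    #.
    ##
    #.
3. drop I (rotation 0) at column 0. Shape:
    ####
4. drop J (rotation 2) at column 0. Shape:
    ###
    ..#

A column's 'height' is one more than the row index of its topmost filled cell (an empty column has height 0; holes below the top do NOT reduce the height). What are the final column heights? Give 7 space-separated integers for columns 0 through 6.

Answer: 3 3 3 1 6 5 0

Derivation:
Drop 1: J rot1 at col 4 lands with bottom-row=0; cleared 0 line(s) (total 0); column heights now [0 0 0 0 3 3 0], max=3
Drop 2: T rot1 at col 4 lands with bottom-row=3; cleared 0 line(s) (total 0); column heights now [0 0 0 0 6 5 0], max=6
Drop 3: I rot0 at col 0 lands with bottom-row=0; cleared 0 line(s) (total 0); column heights now [1 1 1 1 6 5 0], max=6
Drop 4: J rot2 at col 0 lands with bottom-row=1; cleared 0 line(s) (total 0); column heights now [3 3 3 1 6 5 0], max=6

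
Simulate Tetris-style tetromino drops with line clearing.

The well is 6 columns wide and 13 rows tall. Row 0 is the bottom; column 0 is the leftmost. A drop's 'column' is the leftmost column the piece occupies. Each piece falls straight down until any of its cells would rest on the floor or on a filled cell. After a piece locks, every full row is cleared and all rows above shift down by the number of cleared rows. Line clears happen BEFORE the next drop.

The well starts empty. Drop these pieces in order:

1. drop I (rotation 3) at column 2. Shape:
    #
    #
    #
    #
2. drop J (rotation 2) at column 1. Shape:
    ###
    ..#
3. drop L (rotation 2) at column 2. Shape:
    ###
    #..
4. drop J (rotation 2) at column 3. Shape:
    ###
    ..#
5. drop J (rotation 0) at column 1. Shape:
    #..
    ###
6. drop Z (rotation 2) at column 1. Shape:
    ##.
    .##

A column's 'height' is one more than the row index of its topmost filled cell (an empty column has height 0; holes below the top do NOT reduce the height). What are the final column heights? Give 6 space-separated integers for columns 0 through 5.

Drop 1: I rot3 at col 2 lands with bottom-row=0; cleared 0 line(s) (total 0); column heights now [0 0 4 0 0 0], max=4
Drop 2: J rot2 at col 1 lands with bottom-row=3; cleared 0 line(s) (total 0); column heights now [0 5 5 5 0 0], max=5
Drop 3: L rot2 at col 2 lands with bottom-row=5; cleared 0 line(s) (total 0); column heights now [0 5 7 7 7 0], max=7
Drop 4: J rot2 at col 3 lands with bottom-row=6; cleared 0 line(s) (total 0); column heights now [0 5 7 8 8 8], max=8
Drop 5: J rot0 at col 1 lands with bottom-row=8; cleared 0 line(s) (total 0); column heights now [0 10 9 9 8 8], max=10
Drop 6: Z rot2 at col 1 lands with bottom-row=9; cleared 0 line(s) (total 0); column heights now [0 11 11 10 8 8], max=11

Answer: 0 11 11 10 8 8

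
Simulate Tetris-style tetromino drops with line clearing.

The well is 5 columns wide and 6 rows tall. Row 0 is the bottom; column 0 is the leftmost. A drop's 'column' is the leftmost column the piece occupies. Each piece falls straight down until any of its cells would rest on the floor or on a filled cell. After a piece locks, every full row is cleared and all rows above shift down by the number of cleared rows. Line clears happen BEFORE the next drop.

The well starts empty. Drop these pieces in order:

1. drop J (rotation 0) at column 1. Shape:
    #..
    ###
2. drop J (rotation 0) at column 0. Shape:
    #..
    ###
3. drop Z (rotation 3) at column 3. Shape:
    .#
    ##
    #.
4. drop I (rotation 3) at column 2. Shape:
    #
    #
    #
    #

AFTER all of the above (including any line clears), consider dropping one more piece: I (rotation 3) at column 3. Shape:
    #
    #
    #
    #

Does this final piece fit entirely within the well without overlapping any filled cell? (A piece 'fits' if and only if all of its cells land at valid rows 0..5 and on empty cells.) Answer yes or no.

Answer: yes

Derivation:
Drop 1: J rot0 at col 1 lands with bottom-row=0; cleared 0 line(s) (total 0); column heights now [0 2 1 1 0], max=2
Drop 2: J rot0 at col 0 lands with bottom-row=2; cleared 0 line(s) (total 0); column heights now [4 3 3 1 0], max=4
Drop 3: Z rot3 at col 3 lands with bottom-row=1; cleared 1 line(s) (total 1); column heights now [3 2 1 2 3], max=3
Drop 4: I rot3 at col 2 lands with bottom-row=1; cleared 0 line(s) (total 1); column heights now [3 2 5 2 3], max=5
Test piece I rot3 at col 3 (width 1): heights before test = [3 2 5 2 3]; fits = True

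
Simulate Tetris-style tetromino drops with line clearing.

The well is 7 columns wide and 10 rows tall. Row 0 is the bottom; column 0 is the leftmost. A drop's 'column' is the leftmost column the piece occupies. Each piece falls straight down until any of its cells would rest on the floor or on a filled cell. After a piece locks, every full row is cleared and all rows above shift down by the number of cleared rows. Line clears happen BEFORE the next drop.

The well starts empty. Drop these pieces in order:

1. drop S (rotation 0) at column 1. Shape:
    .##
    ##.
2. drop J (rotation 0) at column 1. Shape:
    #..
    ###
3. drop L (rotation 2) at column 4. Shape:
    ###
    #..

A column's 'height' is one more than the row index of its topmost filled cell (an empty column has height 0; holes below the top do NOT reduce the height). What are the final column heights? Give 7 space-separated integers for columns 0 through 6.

Drop 1: S rot0 at col 1 lands with bottom-row=0; cleared 0 line(s) (total 0); column heights now [0 1 2 2 0 0 0], max=2
Drop 2: J rot0 at col 1 lands with bottom-row=2; cleared 0 line(s) (total 0); column heights now [0 4 3 3 0 0 0], max=4
Drop 3: L rot2 at col 4 lands with bottom-row=0; cleared 0 line(s) (total 0); column heights now [0 4 3 3 2 2 2], max=4

Answer: 0 4 3 3 2 2 2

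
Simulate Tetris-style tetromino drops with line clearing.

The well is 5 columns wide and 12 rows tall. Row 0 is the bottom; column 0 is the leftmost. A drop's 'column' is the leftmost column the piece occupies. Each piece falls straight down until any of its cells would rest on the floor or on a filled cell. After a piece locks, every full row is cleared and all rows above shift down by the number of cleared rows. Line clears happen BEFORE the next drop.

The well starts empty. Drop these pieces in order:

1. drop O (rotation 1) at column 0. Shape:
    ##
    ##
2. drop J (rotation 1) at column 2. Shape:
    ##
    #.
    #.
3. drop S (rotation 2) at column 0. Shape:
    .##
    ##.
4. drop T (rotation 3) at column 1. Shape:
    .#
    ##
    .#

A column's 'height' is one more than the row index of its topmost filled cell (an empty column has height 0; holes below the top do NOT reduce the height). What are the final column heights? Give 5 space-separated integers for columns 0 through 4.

Answer: 3 6 7 3 0

Derivation:
Drop 1: O rot1 at col 0 lands with bottom-row=0; cleared 0 line(s) (total 0); column heights now [2 2 0 0 0], max=2
Drop 2: J rot1 at col 2 lands with bottom-row=0; cleared 0 line(s) (total 0); column heights now [2 2 3 3 0], max=3
Drop 3: S rot2 at col 0 lands with bottom-row=2; cleared 0 line(s) (total 0); column heights now [3 4 4 3 0], max=4
Drop 4: T rot3 at col 1 lands with bottom-row=4; cleared 0 line(s) (total 0); column heights now [3 6 7 3 0], max=7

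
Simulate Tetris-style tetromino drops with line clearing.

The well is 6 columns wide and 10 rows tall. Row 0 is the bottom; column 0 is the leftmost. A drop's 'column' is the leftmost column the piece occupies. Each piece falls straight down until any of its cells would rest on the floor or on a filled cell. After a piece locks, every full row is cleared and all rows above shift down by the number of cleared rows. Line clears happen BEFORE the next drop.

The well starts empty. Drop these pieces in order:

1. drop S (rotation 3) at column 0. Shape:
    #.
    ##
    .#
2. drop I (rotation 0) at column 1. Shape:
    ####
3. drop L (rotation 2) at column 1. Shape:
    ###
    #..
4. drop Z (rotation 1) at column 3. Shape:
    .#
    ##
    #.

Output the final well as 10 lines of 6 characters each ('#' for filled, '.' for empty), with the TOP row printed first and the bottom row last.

Answer: ......
......
....#.
...##.
...#..
.###..
.#....
#####.
##....
.#....

Derivation:
Drop 1: S rot3 at col 0 lands with bottom-row=0; cleared 0 line(s) (total 0); column heights now [3 2 0 0 0 0], max=3
Drop 2: I rot0 at col 1 lands with bottom-row=2; cleared 0 line(s) (total 0); column heights now [3 3 3 3 3 0], max=3
Drop 3: L rot2 at col 1 lands with bottom-row=3; cleared 0 line(s) (total 0); column heights now [3 5 5 5 3 0], max=5
Drop 4: Z rot1 at col 3 lands with bottom-row=5; cleared 0 line(s) (total 0); column heights now [3 5 5 7 8 0], max=8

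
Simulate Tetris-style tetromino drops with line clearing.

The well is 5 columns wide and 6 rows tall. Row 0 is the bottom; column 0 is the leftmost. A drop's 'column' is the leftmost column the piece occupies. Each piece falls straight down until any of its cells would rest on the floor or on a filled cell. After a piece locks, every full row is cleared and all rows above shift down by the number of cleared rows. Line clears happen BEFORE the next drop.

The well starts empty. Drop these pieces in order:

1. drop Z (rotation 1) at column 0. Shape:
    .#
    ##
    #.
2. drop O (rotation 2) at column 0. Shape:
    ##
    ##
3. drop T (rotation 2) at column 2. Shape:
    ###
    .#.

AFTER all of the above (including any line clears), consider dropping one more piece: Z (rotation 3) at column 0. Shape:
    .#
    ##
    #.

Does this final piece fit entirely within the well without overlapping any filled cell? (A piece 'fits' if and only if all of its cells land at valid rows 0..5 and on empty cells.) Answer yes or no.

Answer: no

Derivation:
Drop 1: Z rot1 at col 0 lands with bottom-row=0; cleared 0 line(s) (total 0); column heights now [2 3 0 0 0], max=3
Drop 2: O rot2 at col 0 lands with bottom-row=3; cleared 0 line(s) (total 0); column heights now [5 5 0 0 0], max=5
Drop 3: T rot2 at col 2 lands with bottom-row=0; cleared 1 line(s) (total 1); column heights now [4 4 0 1 0], max=4
Test piece Z rot3 at col 0 (width 2): heights before test = [4 4 0 1 0]; fits = False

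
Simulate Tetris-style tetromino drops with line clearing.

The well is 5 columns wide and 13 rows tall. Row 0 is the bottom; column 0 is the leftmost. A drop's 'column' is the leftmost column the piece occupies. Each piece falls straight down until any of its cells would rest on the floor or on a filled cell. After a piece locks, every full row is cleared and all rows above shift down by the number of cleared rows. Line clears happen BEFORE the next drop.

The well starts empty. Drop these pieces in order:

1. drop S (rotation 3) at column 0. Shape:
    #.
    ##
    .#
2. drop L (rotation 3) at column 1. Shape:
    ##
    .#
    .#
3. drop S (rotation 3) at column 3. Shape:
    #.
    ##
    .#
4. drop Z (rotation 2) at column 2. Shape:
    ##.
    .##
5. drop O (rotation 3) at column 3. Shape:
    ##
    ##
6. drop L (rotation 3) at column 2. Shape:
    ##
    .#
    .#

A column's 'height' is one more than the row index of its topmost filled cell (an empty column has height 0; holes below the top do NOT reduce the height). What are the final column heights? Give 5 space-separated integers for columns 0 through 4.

Drop 1: S rot3 at col 0 lands with bottom-row=0; cleared 0 line(s) (total 0); column heights now [3 2 0 0 0], max=3
Drop 2: L rot3 at col 1 lands with bottom-row=0; cleared 0 line(s) (total 0); column heights now [3 3 3 0 0], max=3
Drop 3: S rot3 at col 3 lands with bottom-row=0; cleared 1 line(s) (total 1); column heights now [2 2 2 2 1], max=2
Drop 4: Z rot2 at col 2 lands with bottom-row=2; cleared 0 line(s) (total 1); column heights now [2 2 4 4 3], max=4
Drop 5: O rot3 at col 3 lands with bottom-row=4; cleared 0 line(s) (total 1); column heights now [2 2 4 6 6], max=6
Drop 6: L rot3 at col 2 lands with bottom-row=6; cleared 0 line(s) (total 1); column heights now [2 2 9 9 6], max=9

Answer: 2 2 9 9 6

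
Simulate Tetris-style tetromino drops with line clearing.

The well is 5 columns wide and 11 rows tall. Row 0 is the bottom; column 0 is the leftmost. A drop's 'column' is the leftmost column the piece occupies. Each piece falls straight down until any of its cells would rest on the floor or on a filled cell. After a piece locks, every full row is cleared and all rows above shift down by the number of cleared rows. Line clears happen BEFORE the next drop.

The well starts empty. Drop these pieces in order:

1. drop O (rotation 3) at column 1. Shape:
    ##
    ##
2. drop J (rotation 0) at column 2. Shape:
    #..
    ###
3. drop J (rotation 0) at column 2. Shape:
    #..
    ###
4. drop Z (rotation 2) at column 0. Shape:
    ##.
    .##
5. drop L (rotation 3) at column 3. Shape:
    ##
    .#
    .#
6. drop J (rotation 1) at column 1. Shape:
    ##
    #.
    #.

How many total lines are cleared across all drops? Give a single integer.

Answer: 0

Derivation:
Drop 1: O rot3 at col 1 lands with bottom-row=0; cleared 0 line(s) (total 0); column heights now [0 2 2 0 0], max=2
Drop 2: J rot0 at col 2 lands with bottom-row=2; cleared 0 line(s) (total 0); column heights now [0 2 4 3 3], max=4
Drop 3: J rot0 at col 2 lands with bottom-row=4; cleared 0 line(s) (total 0); column heights now [0 2 6 5 5], max=6
Drop 4: Z rot2 at col 0 lands with bottom-row=6; cleared 0 line(s) (total 0); column heights now [8 8 7 5 5], max=8
Drop 5: L rot3 at col 3 lands with bottom-row=5; cleared 0 line(s) (total 0); column heights now [8 8 7 8 8], max=8
Drop 6: J rot1 at col 1 lands with bottom-row=8; cleared 0 line(s) (total 0); column heights now [8 11 11 8 8], max=11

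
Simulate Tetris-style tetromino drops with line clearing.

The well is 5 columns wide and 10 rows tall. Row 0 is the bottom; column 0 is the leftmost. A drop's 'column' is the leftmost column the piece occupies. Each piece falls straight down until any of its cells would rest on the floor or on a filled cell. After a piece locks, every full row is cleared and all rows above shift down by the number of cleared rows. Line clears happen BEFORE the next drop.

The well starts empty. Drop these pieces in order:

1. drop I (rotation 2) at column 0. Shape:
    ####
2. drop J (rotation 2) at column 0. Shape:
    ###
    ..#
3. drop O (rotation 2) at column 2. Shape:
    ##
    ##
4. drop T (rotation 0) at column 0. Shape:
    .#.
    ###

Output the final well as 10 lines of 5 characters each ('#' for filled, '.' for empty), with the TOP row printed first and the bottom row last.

Answer: .....
.....
.....
.#...
###..
..##.
..##.
###..
..#..
####.

Derivation:
Drop 1: I rot2 at col 0 lands with bottom-row=0; cleared 0 line(s) (total 0); column heights now [1 1 1 1 0], max=1
Drop 2: J rot2 at col 0 lands with bottom-row=1; cleared 0 line(s) (total 0); column heights now [3 3 3 1 0], max=3
Drop 3: O rot2 at col 2 lands with bottom-row=3; cleared 0 line(s) (total 0); column heights now [3 3 5 5 0], max=5
Drop 4: T rot0 at col 0 lands with bottom-row=5; cleared 0 line(s) (total 0); column heights now [6 7 6 5 0], max=7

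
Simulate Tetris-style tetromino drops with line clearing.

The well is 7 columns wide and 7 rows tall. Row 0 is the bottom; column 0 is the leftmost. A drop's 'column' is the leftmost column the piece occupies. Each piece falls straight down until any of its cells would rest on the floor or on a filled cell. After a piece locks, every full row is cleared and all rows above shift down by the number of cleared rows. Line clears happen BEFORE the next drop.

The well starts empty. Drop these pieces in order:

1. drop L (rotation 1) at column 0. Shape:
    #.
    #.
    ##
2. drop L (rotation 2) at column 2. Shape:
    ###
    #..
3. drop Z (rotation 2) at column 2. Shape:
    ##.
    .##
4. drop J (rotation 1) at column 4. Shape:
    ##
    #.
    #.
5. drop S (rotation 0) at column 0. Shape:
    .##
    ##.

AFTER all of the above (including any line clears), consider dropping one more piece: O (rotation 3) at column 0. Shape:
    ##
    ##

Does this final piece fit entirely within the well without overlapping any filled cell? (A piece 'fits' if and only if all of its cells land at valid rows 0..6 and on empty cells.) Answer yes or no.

Drop 1: L rot1 at col 0 lands with bottom-row=0; cleared 0 line(s) (total 0); column heights now [3 1 0 0 0 0 0], max=3
Drop 2: L rot2 at col 2 lands with bottom-row=0; cleared 0 line(s) (total 0); column heights now [3 1 2 2 2 0 0], max=3
Drop 3: Z rot2 at col 2 lands with bottom-row=2; cleared 0 line(s) (total 0); column heights now [3 1 4 4 3 0 0], max=4
Drop 4: J rot1 at col 4 lands with bottom-row=3; cleared 0 line(s) (total 0); column heights now [3 1 4 4 6 6 0], max=6
Drop 5: S rot0 at col 0 lands with bottom-row=3; cleared 0 line(s) (total 0); column heights now [4 5 5 4 6 6 0], max=6
Test piece O rot3 at col 0 (width 2): heights before test = [4 5 5 4 6 6 0]; fits = True

Answer: yes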